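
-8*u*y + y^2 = y*(-8*u + y)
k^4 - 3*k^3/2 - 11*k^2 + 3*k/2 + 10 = (k - 4)*(k - 1)*(k + 1)*(k + 5/2)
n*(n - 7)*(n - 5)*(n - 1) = n^4 - 13*n^3 + 47*n^2 - 35*n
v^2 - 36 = (v - 6)*(v + 6)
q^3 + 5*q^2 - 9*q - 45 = (q - 3)*(q + 3)*(q + 5)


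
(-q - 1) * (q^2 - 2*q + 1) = -q^3 + q^2 + q - 1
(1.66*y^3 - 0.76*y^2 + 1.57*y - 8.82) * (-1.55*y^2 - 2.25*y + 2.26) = -2.573*y^5 - 2.557*y^4 + 3.0281*y^3 + 8.4209*y^2 + 23.3932*y - 19.9332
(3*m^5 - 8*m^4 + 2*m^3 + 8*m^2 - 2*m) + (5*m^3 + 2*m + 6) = 3*m^5 - 8*m^4 + 7*m^3 + 8*m^2 + 6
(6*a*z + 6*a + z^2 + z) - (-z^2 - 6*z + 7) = 6*a*z + 6*a + 2*z^2 + 7*z - 7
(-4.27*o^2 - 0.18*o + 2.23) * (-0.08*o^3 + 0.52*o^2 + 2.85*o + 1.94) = 0.3416*o^5 - 2.206*o^4 - 12.4415*o^3 - 7.6372*o^2 + 6.0063*o + 4.3262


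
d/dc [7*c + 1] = 7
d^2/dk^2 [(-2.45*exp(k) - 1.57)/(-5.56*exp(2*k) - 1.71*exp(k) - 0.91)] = (75.7383199999999*exp(4*k) + 170.843788*exp(3*k) - 29.595324*exp(2*k) - 30.995896*exp(k) - 0.414232)*exp(k)/(171.879616*exp(6*k) + 158.586768*exp(5*k) + 133.168116*exp(4*k) + 56.911707*exp(3*k) + 21.795501*exp(2*k) + 4.248153*exp(k) + 0.753571)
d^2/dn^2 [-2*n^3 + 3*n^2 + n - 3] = 6 - 12*n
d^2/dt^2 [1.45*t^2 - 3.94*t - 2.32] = 2.90000000000000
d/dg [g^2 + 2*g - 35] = 2*g + 2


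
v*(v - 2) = v^2 - 2*v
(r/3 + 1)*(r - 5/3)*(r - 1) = r^3/3 + r^2/9 - 19*r/9 + 5/3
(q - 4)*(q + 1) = q^2 - 3*q - 4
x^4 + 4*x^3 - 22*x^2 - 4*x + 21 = (x - 3)*(x - 1)*(x + 1)*(x + 7)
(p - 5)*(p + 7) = p^2 + 2*p - 35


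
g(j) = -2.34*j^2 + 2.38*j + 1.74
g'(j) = 2.38 - 4.68*j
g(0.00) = 1.74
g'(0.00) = 2.38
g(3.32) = -16.15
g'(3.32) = -13.16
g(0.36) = 2.29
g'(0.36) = 0.70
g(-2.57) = -19.83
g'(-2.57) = 14.41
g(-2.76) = -22.65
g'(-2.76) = 15.30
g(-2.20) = -14.82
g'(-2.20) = 12.68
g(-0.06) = 1.59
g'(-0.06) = 2.66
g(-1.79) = -10.02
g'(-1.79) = 10.76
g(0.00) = 1.74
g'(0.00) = 2.38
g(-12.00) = -363.78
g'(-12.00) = 58.54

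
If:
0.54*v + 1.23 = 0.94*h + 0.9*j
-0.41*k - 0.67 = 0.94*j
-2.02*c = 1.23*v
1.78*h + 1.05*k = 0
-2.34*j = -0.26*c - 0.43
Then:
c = -0.07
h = 1.20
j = 0.18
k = -2.04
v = 0.11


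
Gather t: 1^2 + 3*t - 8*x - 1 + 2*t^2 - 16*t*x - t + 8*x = 2*t^2 + t*(2 - 16*x)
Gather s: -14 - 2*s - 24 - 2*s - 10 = -4*s - 48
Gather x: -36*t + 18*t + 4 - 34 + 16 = -18*t - 14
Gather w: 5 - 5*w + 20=25 - 5*w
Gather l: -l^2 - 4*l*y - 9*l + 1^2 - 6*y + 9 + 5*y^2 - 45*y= -l^2 + l*(-4*y - 9) + 5*y^2 - 51*y + 10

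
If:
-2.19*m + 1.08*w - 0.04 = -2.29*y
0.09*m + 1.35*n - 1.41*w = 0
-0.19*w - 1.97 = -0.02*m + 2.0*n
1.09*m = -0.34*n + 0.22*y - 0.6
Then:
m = -0.22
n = -0.90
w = -0.88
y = 0.22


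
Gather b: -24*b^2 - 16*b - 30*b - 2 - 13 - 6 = -24*b^2 - 46*b - 21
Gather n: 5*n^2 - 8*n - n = 5*n^2 - 9*n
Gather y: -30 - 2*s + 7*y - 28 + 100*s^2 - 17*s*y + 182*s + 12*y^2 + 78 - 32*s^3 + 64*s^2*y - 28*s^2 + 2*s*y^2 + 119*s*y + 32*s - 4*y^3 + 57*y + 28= -32*s^3 + 72*s^2 + 212*s - 4*y^3 + y^2*(2*s + 12) + y*(64*s^2 + 102*s + 64) + 48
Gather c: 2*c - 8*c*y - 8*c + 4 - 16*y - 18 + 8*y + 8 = c*(-8*y - 6) - 8*y - 6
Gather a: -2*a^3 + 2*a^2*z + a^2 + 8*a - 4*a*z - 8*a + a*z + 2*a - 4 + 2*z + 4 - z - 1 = -2*a^3 + a^2*(2*z + 1) + a*(2 - 3*z) + z - 1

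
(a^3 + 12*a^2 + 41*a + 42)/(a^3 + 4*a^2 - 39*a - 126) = (a + 2)/(a - 6)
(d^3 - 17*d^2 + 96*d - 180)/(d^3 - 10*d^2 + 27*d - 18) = (d^2 - 11*d + 30)/(d^2 - 4*d + 3)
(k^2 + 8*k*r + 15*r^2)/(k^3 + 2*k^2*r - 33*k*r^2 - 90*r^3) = 1/(k - 6*r)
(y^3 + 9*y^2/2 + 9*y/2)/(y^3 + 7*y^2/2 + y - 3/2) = y*(2*y + 3)/(2*y^2 + y - 1)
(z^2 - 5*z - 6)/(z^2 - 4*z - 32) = (-z^2 + 5*z + 6)/(-z^2 + 4*z + 32)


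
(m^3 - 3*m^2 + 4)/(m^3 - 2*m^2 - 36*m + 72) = (m^2 - m - 2)/(m^2 - 36)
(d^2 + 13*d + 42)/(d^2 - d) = (d^2 + 13*d + 42)/(d*(d - 1))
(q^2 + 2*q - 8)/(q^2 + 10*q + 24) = (q - 2)/(q + 6)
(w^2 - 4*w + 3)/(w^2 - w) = (w - 3)/w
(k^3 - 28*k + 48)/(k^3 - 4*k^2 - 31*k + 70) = (k^2 + 2*k - 24)/(k^2 - 2*k - 35)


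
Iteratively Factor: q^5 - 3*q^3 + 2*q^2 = (q - 1)*(q^4 + q^3 - 2*q^2) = (q - 1)^2*(q^3 + 2*q^2) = q*(q - 1)^2*(q^2 + 2*q) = q*(q - 1)^2*(q + 2)*(q)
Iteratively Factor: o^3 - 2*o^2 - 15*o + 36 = (o + 4)*(o^2 - 6*o + 9) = (o - 3)*(o + 4)*(o - 3)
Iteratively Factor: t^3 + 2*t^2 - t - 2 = (t + 2)*(t^2 - 1) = (t - 1)*(t + 2)*(t + 1)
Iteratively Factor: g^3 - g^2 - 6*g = (g - 3)*(g^2 + 2*g) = (g - 3)*(g + 2)*(g)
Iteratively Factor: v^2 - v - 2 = (v + 1)*(v - 2)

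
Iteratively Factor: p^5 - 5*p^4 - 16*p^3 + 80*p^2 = (p - 5)*(p^4 - 16*p^2) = (p - 5)*(p + 4)*(p^3 - 4*p^2) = (p - 5)*(p - 4)*(p + 4)*(p^2) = p*(p - 5)*(p - 4)*(p + 4)*(p)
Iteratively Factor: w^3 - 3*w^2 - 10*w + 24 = (w + 3)*(w^2 - 6*w + 8) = (w - 4)*(w + 3)*(w - 2)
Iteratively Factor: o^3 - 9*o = (o - 3)*(o^2 + 3*o) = (o - 3)*(o + 3)*(o)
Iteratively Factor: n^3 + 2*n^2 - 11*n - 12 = (n - 3)*(n^2 + 5*n + 4) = (n - 3)*(n + 4)*(n + 1)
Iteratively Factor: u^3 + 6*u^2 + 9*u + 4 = (u + 1)*(u^2 + 5*u + 4) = (u + 1)^2*(u + 4)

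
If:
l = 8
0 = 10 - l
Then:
No Solution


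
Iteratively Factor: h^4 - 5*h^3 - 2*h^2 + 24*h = (h - 3)*(h^3 - 2*h^2 - 8*h) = (h - 4)*(h - 3)*(h^2 + 2*h) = (h - 4)*(h - 3)*(h + 2)*(h)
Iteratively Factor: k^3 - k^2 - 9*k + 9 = (k - 1)*(k^2 - 9) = (k - 1)*(k + 3)*(k - 3)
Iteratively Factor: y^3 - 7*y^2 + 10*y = (y)*(y^2 - 7*y + 10) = y*(y - 5)*(y - 2)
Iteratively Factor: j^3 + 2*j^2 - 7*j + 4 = (j - 1)*(j^2 + 3*j - 4) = (j - 1)^2*(j + 4)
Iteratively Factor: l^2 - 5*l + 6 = (l - 2)*(l - 3)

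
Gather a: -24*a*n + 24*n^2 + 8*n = -24*a*n + 24*n^2 + 8*n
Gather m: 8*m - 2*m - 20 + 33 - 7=6*m + 6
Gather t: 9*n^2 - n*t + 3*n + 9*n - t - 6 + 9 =9*n^2 + 12*n + t*(-n - 1) + 3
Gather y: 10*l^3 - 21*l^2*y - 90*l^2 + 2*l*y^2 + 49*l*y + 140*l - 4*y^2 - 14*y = 10*l^3 - 90*l^2 + 140*l + y^2*(2*l - 4) + y*(-21*l^2 + 49*l - 14)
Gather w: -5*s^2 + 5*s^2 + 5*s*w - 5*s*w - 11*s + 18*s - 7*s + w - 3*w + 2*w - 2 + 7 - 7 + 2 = 0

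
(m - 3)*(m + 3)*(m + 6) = m^3 + 6*m^2 - 9*m - 54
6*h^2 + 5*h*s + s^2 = (2*h + s)*(3*h + s)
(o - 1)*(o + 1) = o^2 - 1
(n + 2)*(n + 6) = n^2 + 8*n + 12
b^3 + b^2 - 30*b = b*(b - 5)*(b + 6)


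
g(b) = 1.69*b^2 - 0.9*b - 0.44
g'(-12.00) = -41.46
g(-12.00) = 253.72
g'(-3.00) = -11.04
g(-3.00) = 17.47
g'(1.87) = 5.42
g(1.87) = 3.79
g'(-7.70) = -26.93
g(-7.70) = 106.69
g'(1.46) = 4.03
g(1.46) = 1.85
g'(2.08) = 6.13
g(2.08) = 5.00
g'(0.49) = 0.76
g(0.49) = -0.48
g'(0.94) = 2.28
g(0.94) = 0.21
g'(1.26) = 3.36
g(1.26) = 1.11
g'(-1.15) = -4.79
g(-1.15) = 2.83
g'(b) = 3.38*b - 0.9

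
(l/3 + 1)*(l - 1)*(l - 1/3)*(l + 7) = l^4/3 + 26*l^3/9 + 8*l^2/3 - 74*l/9 + 7/3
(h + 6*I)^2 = h^2 + 12*I*h - 36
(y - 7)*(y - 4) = y^2 - 11*y + 28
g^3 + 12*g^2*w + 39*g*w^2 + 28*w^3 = (g + w)*(g + 4*w)*(g + 7*w)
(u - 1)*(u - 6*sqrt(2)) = u^2 - 6*sqrt(2)*u - u + 6*sqrt(2)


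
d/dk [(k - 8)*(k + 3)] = 2*k - 5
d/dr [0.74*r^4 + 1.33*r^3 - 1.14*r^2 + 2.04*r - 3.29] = 2.96*r^3 + 3.99*r^2 - 2.28*r + 2.04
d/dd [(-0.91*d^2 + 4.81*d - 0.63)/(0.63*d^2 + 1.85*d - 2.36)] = (-4.7138*d^2 + 5.089*d - 10.1861)/(0.3969*d^4 + 2.331*d^3 + 0.448900000000001*d^2 - 8.732*d + 5.5696)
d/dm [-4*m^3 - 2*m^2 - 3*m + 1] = -12*m^2 - 4*m - 3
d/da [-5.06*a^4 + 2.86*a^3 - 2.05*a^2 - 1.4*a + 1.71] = -20.24*a^3 + 8.58*a^2 - 4.1*a - 1.4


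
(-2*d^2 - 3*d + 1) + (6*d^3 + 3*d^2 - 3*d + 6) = 6*d^3 + d^2 - 6*d + 7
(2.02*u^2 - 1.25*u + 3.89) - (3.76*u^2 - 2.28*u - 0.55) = -1.74*u^2 + 1.03*u + 4.44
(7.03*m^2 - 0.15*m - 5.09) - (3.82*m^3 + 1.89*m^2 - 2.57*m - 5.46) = -3.82*m^3 + 5.14*m^2 + 2.42*m + 0.37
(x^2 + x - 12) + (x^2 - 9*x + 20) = 2*x^2 - 8*x + 8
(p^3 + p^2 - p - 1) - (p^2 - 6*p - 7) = p^3 + 5*p + 6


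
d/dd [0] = 0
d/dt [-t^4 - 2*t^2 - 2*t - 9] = -4*t^3 - 4*t - 2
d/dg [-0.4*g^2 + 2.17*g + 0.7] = 2.17 - 0.8*g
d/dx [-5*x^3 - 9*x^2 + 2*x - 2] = -15*x^2 - 18*x + 2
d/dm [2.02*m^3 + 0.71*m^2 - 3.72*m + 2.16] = 6.06*m^2 + 1.42*m - 3.72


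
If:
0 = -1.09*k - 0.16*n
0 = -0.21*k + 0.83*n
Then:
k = 0.00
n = 0.00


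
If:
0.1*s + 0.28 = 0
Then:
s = -2.80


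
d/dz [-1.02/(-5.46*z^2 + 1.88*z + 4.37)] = (1.9176 - 11.1384*z)/(-5.46*z^2 + 1.88*z + 4.37)^2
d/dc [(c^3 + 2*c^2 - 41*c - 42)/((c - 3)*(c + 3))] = (c^4 + 14*c^2 + 48*c + 369)/(c^4 - 18*c^2 + 81)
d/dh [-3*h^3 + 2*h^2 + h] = -9*h^2 + 4*h + 1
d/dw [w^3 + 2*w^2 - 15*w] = 3*w^2 + 4*w - 15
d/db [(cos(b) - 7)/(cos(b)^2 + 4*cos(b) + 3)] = (cos(b)^2 - 14*cos(b) - 31)*sin(b)/(cos(b)^2 + 4*cos(b) + 3)^2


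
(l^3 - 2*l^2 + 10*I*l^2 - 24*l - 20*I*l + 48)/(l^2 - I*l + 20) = (l^2 + l*(-2 + 6*I) - 12*I)/(l - 5*I)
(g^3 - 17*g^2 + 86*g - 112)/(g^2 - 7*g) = g - 10 + 16/g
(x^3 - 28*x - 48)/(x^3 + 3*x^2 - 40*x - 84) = (x + 4)/(x + 7)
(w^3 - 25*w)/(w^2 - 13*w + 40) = w*(w + 5)/(w - 8)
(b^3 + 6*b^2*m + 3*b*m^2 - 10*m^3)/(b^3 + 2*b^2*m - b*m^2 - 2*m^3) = (b + 5*m)/(b + m)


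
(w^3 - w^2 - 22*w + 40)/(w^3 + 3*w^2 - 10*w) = (w - 4)/w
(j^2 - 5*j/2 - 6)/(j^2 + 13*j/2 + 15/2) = (j - 4)/(j + 5)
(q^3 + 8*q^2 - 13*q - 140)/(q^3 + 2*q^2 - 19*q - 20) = (q + 7)/(q + 1)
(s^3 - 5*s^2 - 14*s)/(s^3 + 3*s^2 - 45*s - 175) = s*(s + 2)/(s^2 + 10*s + 25)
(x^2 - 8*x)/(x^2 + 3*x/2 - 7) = 2*x*(x - 8)/(2*x^2 + 3*x - 14)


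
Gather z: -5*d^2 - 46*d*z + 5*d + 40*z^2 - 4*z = -5*d^2 + 5*d + 40*z^2 + z*(-46*d - 4)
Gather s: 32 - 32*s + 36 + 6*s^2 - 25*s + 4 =6*s^2 - 57*s + 72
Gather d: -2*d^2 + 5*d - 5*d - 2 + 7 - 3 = 2 - 2*d^2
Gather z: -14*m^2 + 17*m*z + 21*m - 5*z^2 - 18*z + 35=-14*m^2 + 21*m - 5*z^2 + z*(17*m - 18) + 35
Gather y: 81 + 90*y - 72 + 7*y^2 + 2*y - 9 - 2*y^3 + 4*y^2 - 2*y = -2*y^3 + 11*y^2 + 90*y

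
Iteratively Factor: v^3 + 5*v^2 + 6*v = (v)*(v^2 + 5*v + 6) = v*(v + 2)*(v + 3)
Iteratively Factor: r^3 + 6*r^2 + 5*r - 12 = (r + 3)*(r^2 + 3*r - 4) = (r + 3)*(r + 4)*(r - 1)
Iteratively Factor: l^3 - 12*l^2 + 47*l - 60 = (l - 3)*(l^2 - 9*l + 20) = (l - 4)*(l - 3)*(l - 5)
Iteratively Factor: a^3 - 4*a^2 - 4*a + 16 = (a - 2)*(a^2 - 2*a - 8) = (a - 4)*(a - 2)*(a + 2)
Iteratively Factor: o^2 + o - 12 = (o + 4)*(o - 3)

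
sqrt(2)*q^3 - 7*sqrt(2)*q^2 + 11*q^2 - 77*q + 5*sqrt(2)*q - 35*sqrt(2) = (q - 7)*(q + 5*sqrt(2))*(sqrt(2)*q + 1)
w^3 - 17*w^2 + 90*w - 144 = (w - 8)*(w - 6)*(w - 3)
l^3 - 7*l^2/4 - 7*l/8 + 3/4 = (l - 2)*(l - 1/2)*(l + 3/4)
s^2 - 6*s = s*(s - 6)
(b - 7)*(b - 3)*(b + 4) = b^3 - 6*b^2 - 19*b + 84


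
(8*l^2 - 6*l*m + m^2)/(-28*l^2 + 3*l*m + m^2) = (-2*l + m)/(7*l + m)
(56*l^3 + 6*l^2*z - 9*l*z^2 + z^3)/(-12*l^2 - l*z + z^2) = (-14*l^2 - 5*l*z + z^2)/(3*l + z)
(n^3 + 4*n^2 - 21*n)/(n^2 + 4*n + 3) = n*(n^2 + 4*n - 21)/(n^2 + 4*n + 3)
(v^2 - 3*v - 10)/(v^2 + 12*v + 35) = (v^2 - 3*v - 10)/(v^2 + 12*v + 35)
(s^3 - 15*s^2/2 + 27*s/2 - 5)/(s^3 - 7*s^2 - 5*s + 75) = (s^2 - 5*s/2 + 1)/(s^2 - 2*s - 15)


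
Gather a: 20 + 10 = 30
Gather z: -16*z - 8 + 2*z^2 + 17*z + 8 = 2*z^2 + z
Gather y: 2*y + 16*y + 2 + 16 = 18*y + 18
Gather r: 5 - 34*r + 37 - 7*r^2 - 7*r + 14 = -7*r^2 - 41*r + 56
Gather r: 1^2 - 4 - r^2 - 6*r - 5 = -r^2 - 6*r - 8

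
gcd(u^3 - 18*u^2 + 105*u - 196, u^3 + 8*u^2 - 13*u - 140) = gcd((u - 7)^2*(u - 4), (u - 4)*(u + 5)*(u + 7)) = u - 4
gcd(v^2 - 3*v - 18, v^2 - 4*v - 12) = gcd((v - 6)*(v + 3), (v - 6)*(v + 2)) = v - 6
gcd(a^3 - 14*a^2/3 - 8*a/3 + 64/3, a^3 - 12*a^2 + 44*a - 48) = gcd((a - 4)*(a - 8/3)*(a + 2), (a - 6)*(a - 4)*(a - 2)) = a - 4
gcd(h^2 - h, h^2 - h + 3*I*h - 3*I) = h - 1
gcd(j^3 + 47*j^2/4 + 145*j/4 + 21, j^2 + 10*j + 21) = j + 7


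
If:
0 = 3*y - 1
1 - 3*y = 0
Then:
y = 1/3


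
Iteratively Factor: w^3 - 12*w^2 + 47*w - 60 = (w - 5)*(w^2 - 7*w + 12) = (w - 5)*(w - 3)*(w - 4)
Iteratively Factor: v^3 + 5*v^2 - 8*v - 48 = (v + 4)*(v^2 + v - 12) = (v + 4)^2*(v - 3)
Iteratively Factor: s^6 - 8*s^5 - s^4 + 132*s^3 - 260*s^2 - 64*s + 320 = (s + 1)*(s^5 - 9*s^4 + 8*s^3 + 124*s^2 - 384*s + 320) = (s + 1)*(s + 4)*(s^4 - 13*s^3 + 60*s^2 - 116*s + 80) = (s - 2)*(s + 1)*(s + 4)*(s^3 - 11*s^2 + 38*s - 40) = (s - 5)*(s - 2)*(s + 1)*(s + 4)*(s^2 - 6*s + 8) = (s - 5)*(s - 2)^2*(s + 1)*(s + 4)*(s - 4)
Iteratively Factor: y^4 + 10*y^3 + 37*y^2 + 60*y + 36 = (y + 3)*(y^3 + 7*y^2 + 16*y + 12) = (y + 2)*(y + 3)*(y^2 + 5*y + 6) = (y + 2)^2*(y + 3)*(y + 3)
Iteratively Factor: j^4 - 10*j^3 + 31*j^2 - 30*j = (j - 2)*(j^3 - 8*j^2 + 15*j) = (j - 5)*(j - 2)*(j^2 - 3*j) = (j - 5)*(j - 3)*(j - 2)*(j)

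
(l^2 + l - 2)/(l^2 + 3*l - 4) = (l + 2)/(l + 4)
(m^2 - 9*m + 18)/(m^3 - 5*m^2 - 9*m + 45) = (m - 6)/(m^2 - 2*m - 15)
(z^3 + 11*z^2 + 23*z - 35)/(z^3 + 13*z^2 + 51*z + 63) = (z^2 + 4*z - 5)/(z^2 + 6*z + 9)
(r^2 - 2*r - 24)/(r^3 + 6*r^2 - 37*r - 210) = (r + 4)/(r^2 + 12*r + 35)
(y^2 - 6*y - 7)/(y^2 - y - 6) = (-y^2 + 6*y + 7)/(-y^2 + y + 6)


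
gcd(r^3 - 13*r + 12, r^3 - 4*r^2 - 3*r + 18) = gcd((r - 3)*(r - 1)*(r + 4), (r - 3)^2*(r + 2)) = r - 3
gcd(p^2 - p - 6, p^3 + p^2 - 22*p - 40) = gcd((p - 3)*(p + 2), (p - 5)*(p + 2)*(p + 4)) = p + 2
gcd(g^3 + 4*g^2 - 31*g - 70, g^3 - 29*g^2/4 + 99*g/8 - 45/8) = g - 5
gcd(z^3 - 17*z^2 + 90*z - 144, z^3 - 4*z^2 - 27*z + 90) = z^2 - 9*z + 18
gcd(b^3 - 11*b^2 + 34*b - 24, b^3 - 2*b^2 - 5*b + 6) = b - 1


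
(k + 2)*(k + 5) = k^2 + 7*k + 10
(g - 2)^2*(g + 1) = g^3 - 3*g^2 + 4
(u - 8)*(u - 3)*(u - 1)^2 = u^4 - 13*u^3 + 47*u^2 - 59*u + 24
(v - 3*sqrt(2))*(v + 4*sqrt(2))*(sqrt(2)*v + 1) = sqrt(2)*v^3 + 3*v^2 - 23*sqrt(2)*v - 24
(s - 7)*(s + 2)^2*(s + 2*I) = s^4 - 3*s^3 + 2*I*s^3 - 24*s^2 - 6*I*s^2 - 28*s - 48*I*s - 56*I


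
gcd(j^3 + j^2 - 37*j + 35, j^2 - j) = j - 1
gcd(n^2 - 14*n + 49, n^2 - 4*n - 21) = n - 7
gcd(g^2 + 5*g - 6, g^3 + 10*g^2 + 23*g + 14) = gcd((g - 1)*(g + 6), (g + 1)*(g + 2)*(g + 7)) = 1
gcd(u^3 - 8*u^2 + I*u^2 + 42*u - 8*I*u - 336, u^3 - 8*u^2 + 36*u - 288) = u^2 + u*(-8 - 6*I) + 48*I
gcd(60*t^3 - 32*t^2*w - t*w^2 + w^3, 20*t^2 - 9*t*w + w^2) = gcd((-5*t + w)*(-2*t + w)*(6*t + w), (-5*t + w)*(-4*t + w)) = 5*t - w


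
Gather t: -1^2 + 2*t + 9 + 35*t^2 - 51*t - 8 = 35*t^2 - 49*t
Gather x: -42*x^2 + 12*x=-42*x^2 + 12*x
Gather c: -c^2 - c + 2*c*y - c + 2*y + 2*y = -c^2 + c*(2*y - 2) + 4*y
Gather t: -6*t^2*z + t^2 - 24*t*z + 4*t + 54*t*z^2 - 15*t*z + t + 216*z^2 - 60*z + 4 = t^2*(1 - 6*z) + t*(54*z^2 - 39*z + 5) + 216*z^2 - 60*z + 4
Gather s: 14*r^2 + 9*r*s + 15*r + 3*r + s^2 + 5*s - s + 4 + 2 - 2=14*r^2 + 18*r + s^2 + s*(9*r + 4) + 4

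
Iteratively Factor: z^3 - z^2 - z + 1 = (z + 1)*(z^2 - 2*z + 1) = (z - 1)*(z + 1)*(z - 1)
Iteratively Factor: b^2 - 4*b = (b)*(b - 4)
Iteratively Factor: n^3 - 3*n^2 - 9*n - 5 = (n + 1)*(n^2 - 4*n - 5) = (n - 5)*(n + 1)*(n + 1)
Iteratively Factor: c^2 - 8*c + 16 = (c - 4)*(c - 4)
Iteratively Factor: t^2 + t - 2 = (t - 1)*(t + 2)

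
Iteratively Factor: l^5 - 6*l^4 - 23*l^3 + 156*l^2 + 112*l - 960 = (l - 5)*(l^4 - l^3 - 28*l^2 + 16*l + 192) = (l - 5)*(l - 4)*(l^3 + 3*l^2 - 16*l - 48) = (l - 5)*(l - 4)^2*(l^2 + 7*l + 12) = (l - 5)*(l - 4)^2*(l + 3)*(l + 4)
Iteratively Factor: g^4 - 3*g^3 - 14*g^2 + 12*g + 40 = (g - 2)*(g^3 - g^2 - 16*g - 20) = (g - 5)*(g - 2)*(g^2 + 4*g + 4) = (g - 5)*(g - 2)*(g + 2)*(g + 2)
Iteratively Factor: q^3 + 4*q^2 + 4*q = (q + 2)*(q^2 + 2*q) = (q + 2)^2*(q)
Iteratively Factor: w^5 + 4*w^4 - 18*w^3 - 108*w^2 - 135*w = (w - 5)*(w^4 + 9*w^3 + 27*w^2 + 27*w) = w*(w - 5)*(w^3 + 9*w^2 + 27*w + 27) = w*(w - 5)*(w + 3)*(w^2 + 6*w + 9) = w*(w - 5)*(w + 3)^2*(w + 3)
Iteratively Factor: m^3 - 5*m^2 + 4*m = (m)*(m^2 - 5*m + 4) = m*(m - 1)*(m - 4)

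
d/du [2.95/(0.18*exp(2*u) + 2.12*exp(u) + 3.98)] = (-1.062*exp(u) - 6.254)*exp(u)/(0.18*exp(2*u) + 2.12*exp(u) + 3.98)^2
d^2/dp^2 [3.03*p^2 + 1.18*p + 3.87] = 6.06000000000000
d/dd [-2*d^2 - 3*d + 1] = -4*d - 3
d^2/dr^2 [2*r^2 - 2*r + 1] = 4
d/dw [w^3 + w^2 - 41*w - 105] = 3*w^2 + 2*w - 41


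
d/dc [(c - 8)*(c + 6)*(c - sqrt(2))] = 3*c^2 - 4*c - 2*sqrt(2)*c - 48 + 2*sqrt(2)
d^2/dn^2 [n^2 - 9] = 2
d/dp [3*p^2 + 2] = 6*p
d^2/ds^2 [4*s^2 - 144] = 8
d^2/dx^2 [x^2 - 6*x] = 2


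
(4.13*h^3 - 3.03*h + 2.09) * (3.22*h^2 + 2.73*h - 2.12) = 13.2986*h^5 + 11.2749*h^4 - 18.5122*h^3 - 1.5421*h^2 + 12.1293*h - 4.4308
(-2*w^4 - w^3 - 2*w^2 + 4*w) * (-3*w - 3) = 6*w^5 + 9*w^4 + 9*w^3 - 6*w^2 - 12*w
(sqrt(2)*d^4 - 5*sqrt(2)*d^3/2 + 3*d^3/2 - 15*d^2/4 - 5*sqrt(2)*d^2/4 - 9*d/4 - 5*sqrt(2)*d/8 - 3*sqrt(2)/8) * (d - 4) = sqrt(2)*d^5 - 13*sqrt(2)*d^4/2 + 3*d^4/2 - 39*d^3/4 + 35*sqrt(2)*d^3/4 + 35*sqrt(2)*d^2/8 + 51*d^2/4 + 17*sqrt(2)*d/8 + 9*d + 3*sqrt(2)/2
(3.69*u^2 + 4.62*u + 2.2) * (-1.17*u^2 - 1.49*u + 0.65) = -4.3173*u^4 - 10.9035*u^3 - 7.0593*u^2 - 0.275*u + 1.43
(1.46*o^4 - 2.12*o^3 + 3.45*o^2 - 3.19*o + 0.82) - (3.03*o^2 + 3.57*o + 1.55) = 1.46*o^4 - 2.12*o^3 + 0.42*o^2 - 6.76*o - 0.73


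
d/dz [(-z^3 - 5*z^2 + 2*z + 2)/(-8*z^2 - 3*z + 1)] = 2*(4*z^4 + 3*z^3 + 14*z^2 + 11*z + 4)/(64*z^4 + 48*z^3 - 7*z^2 - 6*z + 1)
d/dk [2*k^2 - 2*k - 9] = 4*k - 2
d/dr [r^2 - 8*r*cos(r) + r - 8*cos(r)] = 8*r*sin(r) + 2*r - 8*sqrt(2)*cos(r + pi/4) + 1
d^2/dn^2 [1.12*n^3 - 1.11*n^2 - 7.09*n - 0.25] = 6.72*n - 2.22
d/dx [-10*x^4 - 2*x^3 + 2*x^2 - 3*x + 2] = -40*x^3 - 6*x^2 + 4*x - 3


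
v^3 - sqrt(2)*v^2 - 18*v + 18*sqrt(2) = (v - 3*sqrt(2))*(v - sqrt(2))*(v + 3*sqrt(2))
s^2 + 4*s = s*(s + 4)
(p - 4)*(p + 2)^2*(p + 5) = p^4 + 5*p^3 - 12*p^2 - 76*p - 80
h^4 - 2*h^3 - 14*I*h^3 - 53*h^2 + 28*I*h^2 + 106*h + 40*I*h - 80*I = (h - 2)*(h - 8*I)*(h - 5*I)*(h - I)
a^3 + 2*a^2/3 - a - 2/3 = (a - 1)*(a + 2/3)*(a + 1)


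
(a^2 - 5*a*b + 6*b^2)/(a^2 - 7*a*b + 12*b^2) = (a - 2*b)/(a - 4*b)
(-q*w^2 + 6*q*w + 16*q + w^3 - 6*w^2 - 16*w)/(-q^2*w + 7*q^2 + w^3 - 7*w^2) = (w^2 - 6*w - 16)/(q*w - 7*q + w^2 - 7*w)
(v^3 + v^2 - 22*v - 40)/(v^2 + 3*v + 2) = (v^2 - v - 20)/(v + 1)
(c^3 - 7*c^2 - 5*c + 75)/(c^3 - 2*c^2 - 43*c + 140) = (c^2 - 2*c - 15)/(c^2 + 3*c - 28)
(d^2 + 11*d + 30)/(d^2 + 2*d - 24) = (d + 5)/(d - 4)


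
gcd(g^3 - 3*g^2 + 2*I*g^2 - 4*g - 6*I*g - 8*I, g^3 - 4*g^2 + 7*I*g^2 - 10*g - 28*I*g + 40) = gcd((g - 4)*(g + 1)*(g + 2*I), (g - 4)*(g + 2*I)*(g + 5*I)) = g^2 + g*(-4 + 2*I) - 8*I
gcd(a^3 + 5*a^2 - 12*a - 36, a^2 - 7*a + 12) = a - 3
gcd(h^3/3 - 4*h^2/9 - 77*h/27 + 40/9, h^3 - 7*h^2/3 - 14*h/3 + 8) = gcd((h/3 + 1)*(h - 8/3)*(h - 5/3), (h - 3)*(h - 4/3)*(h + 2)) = 1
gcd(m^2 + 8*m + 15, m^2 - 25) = m + 5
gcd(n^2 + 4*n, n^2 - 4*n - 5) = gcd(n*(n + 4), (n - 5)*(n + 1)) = 1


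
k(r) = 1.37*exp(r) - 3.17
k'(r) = 1.37*exp(r)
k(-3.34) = -3.12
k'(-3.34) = 0.05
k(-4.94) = -3.16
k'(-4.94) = 0.01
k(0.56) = -0.77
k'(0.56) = 2.40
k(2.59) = 15.09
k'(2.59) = 18.26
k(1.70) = 4.33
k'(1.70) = 7.50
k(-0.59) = -2.41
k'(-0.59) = 0.76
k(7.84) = 3476.91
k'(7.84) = 3480.08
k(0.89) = 0.17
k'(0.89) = 3.34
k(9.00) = 11098.05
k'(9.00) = 11101.22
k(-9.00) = -3.17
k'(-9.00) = 0.00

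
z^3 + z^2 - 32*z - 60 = (z - 6)*(z + 2)*(z + 5)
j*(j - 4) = j^2 - 4*j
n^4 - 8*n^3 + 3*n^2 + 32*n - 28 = (n - 7)*(n - 2)*(n - 1)*(n + 2)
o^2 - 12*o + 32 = (o - 8)*(o - 4)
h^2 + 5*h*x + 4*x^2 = (h + x)*(h + 4*x)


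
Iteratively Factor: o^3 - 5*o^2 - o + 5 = (o - 5)*(o^2 - 1) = (o - 5)*(o + 1)*(o - 1)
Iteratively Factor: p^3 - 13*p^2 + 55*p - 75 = (p - 5)*(p^2 - 8*p + 15) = (p - 5)^2*(p - 3)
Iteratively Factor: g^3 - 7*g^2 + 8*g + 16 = (g - 4)*(g^2 - 3*g - 4) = (g - 4)^2*(g + 1)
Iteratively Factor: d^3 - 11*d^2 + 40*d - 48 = (d - 4)*(d^2 - 7*d + 12) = (d - 4)*(d - 3)*(d - 4)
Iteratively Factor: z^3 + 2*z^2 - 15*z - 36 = (z + 3)*(z^2 - z - 12) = (z + 3)^2*(z - 4)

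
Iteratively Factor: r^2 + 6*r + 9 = (r + 3)*(r + 3)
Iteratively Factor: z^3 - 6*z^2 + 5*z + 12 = (z + 1)*(z^2 - 7*z + 12) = (z - 3)*(z + 1)*(z - 4)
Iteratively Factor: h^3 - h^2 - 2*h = (h + 1)*(h^2 - 2*h) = (h - 2)*(h + 1)*(h)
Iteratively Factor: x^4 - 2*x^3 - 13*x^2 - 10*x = (x + 2)*(x^3 - 4*x^2 - 5*x) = (x + 1)*(x + 2)*(x^2 - 5*x) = x*(x + 1)*(x + 2)*(x - 5)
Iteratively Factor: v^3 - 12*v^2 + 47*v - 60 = (v - 3)*(v^2 - 9*v + 20) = (v - 4)*(v - 3)*(v - 5)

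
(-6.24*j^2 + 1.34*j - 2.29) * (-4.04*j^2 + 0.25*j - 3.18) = 25.2096*j^4 - 6.9736*j^3 + 29.4298*j^2 - 4.8337*j + 7.2822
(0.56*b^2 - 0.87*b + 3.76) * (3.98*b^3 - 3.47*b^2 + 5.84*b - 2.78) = 2.2288*b^5 - 5.4058*b^4 + 21.2541*b^3 - 19.6848*b^2 + 24.377*b - 10.4528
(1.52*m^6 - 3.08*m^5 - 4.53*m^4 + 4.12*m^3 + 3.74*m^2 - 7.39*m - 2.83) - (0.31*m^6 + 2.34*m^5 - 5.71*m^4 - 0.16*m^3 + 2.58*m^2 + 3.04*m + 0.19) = 1.21*m^6 - 5.42*m^5 + 1.18*m^4 + 4.28*m^3 + 1.16*m^2 - 10.43*m - 3.02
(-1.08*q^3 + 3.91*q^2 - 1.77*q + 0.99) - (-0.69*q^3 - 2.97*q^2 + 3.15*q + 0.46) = -0.39*q^3 + 6.88*q^2 - 4.92*q + 0.53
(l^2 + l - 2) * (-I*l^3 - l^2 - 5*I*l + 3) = -I*l^5 - l^4 - I*l^4 - l^3 - 3*I*l^3 + 5*l^2 - 5*I*l^2 + 3*l + 10*I*l - 6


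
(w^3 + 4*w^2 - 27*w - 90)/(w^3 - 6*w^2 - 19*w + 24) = (w^2 + w - 30)/(w^2 - 9*w + 8)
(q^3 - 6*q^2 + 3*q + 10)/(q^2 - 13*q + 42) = (q^3 - 6*q^2 + 3*q + 10)/(q^2 - 13*q + 42)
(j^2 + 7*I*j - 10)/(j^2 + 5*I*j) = (j + 2*I)/j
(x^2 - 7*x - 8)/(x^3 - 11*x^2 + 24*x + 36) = (x - 8)/(x^2 - 12*x + 36)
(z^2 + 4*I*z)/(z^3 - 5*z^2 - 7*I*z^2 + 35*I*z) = (z + 4*I)/(z^2 - 5*z - 7*I*z + 35*I)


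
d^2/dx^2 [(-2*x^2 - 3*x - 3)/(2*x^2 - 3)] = 12*(-2*x^3 - 12*x^2 - 9*x - 6)/(8*x^6 - 36*x^4 + 54*x^2 - 27)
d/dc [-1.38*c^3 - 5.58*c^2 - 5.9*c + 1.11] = -4.14*c^2 - 11.16*c - 5.9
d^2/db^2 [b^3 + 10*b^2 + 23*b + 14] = 6*b + 20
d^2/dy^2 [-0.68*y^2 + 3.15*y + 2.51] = -1.36000000000000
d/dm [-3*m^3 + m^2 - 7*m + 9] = -9*m^2 + 2*m - 7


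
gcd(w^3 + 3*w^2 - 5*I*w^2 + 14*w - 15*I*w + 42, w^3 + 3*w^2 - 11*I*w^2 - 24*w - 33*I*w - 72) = w + 3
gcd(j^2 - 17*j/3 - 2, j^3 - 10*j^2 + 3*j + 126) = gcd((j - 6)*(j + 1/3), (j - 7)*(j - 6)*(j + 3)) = j - 6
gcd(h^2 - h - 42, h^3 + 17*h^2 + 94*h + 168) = h + 6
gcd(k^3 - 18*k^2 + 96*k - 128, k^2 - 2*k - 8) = 1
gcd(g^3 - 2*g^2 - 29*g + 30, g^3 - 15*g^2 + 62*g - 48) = g^2 - 7*g + 6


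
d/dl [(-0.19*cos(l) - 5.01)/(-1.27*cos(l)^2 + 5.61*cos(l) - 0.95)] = (0.2413*cos(l)^2 + 12.7254*cos(l) - 28.2866)*sin(l)/(1.6129*cos(l)^4 - 14.2494*cos(l)^3 + 33.8851*cos(l)^2 - 10.659*cos(l) + 0.9025)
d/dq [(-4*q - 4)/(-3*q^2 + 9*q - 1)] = 4*(-3*q^2 - 6*q + 10)/(9*q^4 - 54*q^3 + 87*q^2 - 18*q + 1)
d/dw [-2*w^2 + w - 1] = 1 - 4*w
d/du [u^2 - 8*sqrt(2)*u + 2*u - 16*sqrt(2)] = 2*u - 8*sqrt(2) + 2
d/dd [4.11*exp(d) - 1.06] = 4.11*exp(d)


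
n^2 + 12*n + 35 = (n + 5)*(n + 7)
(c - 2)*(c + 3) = c^2 + c - 6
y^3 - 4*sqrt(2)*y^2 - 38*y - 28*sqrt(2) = (y - 7*sqrt(2))*(y + sqrt(2))*(y + 2*sqrt(2))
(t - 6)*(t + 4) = t^2 - 2*t - 24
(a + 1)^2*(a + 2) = a^3 + 4*a^2 + 5*a + 2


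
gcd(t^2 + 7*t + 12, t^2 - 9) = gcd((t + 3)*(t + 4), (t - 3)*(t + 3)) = t + 3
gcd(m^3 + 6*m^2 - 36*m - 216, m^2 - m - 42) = m + 6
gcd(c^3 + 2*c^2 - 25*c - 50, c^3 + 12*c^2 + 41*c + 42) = c + 2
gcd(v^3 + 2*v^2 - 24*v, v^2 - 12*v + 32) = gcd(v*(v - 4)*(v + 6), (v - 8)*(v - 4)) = v - 4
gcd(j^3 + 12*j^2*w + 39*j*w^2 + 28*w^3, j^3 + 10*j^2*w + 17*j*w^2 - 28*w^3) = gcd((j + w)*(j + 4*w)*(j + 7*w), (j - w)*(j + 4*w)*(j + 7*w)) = j^2 + 11*j*w + 28*w^2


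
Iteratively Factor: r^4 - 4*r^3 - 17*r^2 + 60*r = (r)*(r^3 - 4*r^2 - 17*r + 60) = r*(r - 5)*(r^2 + r - 12) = r*(r - 5)*(r - 3)*(r + 4)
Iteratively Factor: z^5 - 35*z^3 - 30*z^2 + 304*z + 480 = (z + 2)*(z^4 - 2*z^3 - 31*z^2 + 32*z + 240) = (z + 2)*(z + 4)*(z^3 - 6*z^2 - 7*z + 60) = (z - 5)*(z + 2)*(z + 4)*(z^2 - z - 12) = (z - 5)*(z + 2)*(z + 3)*(z + 4)*(z - 4)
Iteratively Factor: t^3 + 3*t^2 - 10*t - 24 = (t - 3)*(t^2 + 6*t + 8) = (t - 3)*(t + 2)*(t + 4)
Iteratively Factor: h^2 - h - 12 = (h - 4)*(h + 3)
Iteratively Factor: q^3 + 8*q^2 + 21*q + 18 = (q + 3)*(q^2 + 5*q + 6) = (q + 3)^2*(q + 2)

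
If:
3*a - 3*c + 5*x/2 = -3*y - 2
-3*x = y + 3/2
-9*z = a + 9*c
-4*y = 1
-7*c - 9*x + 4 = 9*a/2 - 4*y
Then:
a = 451/828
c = 113/184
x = -5/12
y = -1/4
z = -10055/14904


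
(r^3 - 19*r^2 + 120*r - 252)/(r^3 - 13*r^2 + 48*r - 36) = (r - 7)/(r - 1)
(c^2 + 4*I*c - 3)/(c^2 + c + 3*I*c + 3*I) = (c + I)/(c + 1)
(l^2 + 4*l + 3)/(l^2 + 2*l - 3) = (l + 1)/(l - 1)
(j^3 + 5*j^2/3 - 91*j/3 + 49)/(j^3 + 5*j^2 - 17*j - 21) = (j - 7/3)/(j + 1)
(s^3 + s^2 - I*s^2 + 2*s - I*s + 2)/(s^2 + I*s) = s + 1 - 2*I - 2*I/s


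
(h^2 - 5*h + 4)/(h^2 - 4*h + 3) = (h - 4)/(h - 3)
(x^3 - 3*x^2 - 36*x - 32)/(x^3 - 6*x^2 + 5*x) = (x^3 - 3*x^2 - 36*x - 32)/(x*(x^2 - 6*x + 5))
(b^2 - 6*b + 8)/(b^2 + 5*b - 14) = (b - 4)/(b + 7)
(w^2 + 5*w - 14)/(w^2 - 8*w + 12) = (w + 7)/(w - 6)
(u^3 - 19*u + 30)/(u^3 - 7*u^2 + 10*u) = (u^2 + 2*u - 15)/(u*(u - 5))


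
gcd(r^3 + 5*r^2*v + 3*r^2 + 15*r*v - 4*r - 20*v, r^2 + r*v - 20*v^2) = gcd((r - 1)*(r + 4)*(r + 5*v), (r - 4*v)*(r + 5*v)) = r + 5*v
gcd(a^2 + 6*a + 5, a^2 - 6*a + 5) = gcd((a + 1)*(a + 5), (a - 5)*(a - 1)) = 1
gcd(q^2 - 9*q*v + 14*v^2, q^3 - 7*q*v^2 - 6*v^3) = 1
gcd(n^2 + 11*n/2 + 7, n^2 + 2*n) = n + 2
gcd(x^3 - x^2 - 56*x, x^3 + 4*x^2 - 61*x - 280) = x^2 - x - 56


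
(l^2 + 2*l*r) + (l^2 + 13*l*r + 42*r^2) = 2*l^2 + 15*l*r + 42*r^2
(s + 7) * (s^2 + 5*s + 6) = s^3 + 12*s^2 + 41*s + 42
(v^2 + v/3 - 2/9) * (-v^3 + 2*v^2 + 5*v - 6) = -v^5 + 5*v^4/3 + 53*v^3/9 - 43*v^2/9 - 28*v/9 + 4/3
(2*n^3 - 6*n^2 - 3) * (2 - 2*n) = -4*n^4 + 16*n^3 - 12*n^2 + 6*n - 6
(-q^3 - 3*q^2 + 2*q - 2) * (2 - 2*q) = 2*q^4 + 4*q^3 - 10*q^2 + 8*q - 4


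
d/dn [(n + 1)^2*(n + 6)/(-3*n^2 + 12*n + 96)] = (-n^4 + 8*n^3 + 141*n^2 + 524*n + 392)/(3*(n^4 - 8*n^3 - 48*n^2 + 256*n + 1024))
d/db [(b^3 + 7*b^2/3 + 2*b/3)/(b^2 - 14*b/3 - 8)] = (9*b^4 - 84*b^3 - 320*b^2 - 336*b - 48)/(9*b^4 - 84*b^3 + 52*b^2 + 672*b + 576)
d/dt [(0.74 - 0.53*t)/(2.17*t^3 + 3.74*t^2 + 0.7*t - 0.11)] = (2.3002*t^3 - 2.8352*t^2 - 5.5352*t - 0.4597)/(4.7089*t^6 + 16.2316*t^5 + 17.0256*t^4 + 4.7586*t^3 - 0.3328*t^2 - 0.154*t + 0.0121)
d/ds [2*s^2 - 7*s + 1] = 4*s - 7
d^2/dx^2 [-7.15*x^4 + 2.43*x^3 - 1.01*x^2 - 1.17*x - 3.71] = -85.8*x^2 + 14.58*x - 2.02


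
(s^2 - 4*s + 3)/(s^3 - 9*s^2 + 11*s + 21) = (s - 1)/(s^2 - 6*s - 7)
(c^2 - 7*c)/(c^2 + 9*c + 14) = c*(c - 7)/(c^2 + 9*c + 14)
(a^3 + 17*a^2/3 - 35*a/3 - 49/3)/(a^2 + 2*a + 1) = (3*a^2 + 14*a - 49)/(3*(a + 1))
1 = 1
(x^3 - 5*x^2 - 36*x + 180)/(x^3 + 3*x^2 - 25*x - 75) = (x^2 - 36)/(x^2 + 8*x + 15)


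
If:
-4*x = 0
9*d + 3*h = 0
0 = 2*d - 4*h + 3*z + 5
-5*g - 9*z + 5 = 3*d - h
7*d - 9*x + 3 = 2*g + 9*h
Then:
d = 25/98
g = 286/49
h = -75/98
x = 0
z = -20/7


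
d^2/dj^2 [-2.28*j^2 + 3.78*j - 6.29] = -4.56000000000000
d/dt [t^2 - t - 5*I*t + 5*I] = 2*t - 1 - 5*I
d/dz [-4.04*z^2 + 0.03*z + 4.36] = 0.03 - 8.08*z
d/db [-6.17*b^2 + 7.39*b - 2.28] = 7.39 - 12.34*b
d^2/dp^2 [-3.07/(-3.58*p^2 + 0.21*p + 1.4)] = (78.692696*p^2 - 4.616052*p - 3.07*(7.16*p - 0.21)*(14.32*p - 0.42) - 30.77368)/(-3.58*p^2 + 0.21*p + 1.4)^3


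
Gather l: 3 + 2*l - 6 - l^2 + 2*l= -l^2 + 4*l - 3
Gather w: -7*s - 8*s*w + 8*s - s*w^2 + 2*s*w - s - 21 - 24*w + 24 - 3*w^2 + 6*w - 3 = w^2*(-s - 3) + w*(-6*s - 18)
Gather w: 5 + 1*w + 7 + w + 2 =2*w + 14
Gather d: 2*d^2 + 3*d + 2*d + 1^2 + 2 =2*d^2 + 5*d + 3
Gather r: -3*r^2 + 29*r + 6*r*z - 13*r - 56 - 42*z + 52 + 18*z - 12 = -3*r^2 + r*(6*z + 16) - 24*z - 16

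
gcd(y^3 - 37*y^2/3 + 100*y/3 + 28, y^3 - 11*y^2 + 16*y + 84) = y^2 - 13*y + 42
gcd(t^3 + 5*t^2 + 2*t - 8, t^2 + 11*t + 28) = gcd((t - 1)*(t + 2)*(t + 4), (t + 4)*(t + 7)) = t + 4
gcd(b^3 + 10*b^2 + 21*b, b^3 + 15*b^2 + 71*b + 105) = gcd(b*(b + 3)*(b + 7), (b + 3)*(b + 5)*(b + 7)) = b^2 + 10*b + 21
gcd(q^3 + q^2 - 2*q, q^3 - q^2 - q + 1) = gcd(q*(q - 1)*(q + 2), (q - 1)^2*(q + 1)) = q - 1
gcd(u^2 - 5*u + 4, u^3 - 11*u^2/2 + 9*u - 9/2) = u - 1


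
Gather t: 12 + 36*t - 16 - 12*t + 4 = 24*t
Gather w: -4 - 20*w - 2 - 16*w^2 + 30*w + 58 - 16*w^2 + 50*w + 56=-32*w^2 + 60*w + 108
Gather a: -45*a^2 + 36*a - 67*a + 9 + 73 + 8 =-45*a^2 - 31*a + 90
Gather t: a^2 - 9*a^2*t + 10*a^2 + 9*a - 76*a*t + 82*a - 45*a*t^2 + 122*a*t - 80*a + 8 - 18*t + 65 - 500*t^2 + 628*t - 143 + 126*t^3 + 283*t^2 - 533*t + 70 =11*a^2 + 11*a + 126*t^3 + t^2*(-45*a - 217) + t*(-9*a^2 + 46*a + 77)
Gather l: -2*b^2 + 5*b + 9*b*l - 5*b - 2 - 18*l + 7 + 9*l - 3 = -2*b^2 + l*(9*b - 9) + 2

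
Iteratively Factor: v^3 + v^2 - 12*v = (v - 3)*(v^2 + 4*v) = v*(v - 3)*(v + 4)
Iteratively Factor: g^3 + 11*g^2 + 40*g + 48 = (g + 4)*(g^2 + 7*g + 12) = (g + 4)^2*(g + 3)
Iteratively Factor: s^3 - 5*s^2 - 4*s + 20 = (s + 2)*(s^2 - 7*s + 10) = (s - 5)*(s + 2)*(s - 2)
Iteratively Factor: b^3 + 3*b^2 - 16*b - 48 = (b - 4)*(b^2 + 7*b + 12) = (b - 4)*(b + 4)*(b + 3)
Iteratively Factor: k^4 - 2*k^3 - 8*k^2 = (k - 4)*(k^3 + 2*k^2) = (k - 4)*(k + 2)*(k^2) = k*(k - 4)*(k + 2)*(k)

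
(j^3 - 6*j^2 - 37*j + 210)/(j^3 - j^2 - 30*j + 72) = (j^2 - 12*j + 35)/(j^2 - 7*j + 12)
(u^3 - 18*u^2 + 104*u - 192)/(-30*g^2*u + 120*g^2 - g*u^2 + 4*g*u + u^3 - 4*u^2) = (u^2 - 14*u + 48)/(-30*g^2 - g*u + u^2)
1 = 1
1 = 1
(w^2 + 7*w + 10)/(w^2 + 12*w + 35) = (w + 2)/(w + 7)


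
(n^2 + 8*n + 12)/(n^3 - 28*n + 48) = (n + 2)/(n^2 - 6*n + 8)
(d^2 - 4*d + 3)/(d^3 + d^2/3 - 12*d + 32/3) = 3*(d - 3)/(3*d^2 + 4*d - 32)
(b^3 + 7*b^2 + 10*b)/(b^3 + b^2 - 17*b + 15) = b*(b + 2)/(b^2 - 4*b + 3)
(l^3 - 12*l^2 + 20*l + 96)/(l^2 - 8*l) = l - 4 - 12/l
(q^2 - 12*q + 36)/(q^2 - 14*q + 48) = (q - 6)/(q - 8)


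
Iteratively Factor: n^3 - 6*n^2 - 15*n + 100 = (n - 5)*(n^2 - n - 20) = (n - 5)*(n + 4)*(n - 5)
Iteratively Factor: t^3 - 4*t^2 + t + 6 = (t - 2)*(t^2 - 2*t - 3) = (t - 3)*(t - 2)*(t + 1)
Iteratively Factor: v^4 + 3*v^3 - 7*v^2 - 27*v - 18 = (v + 2)*(v^3 + v^2 - 9*v - 9) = (v + 2)*(v + 3)*(v^2 - 2*v - 3) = (v - 3)*(v + 2)*(v + 3)*(v + 1)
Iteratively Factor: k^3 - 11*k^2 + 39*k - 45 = (k - 3)*(k^2 - 8*k + 15) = (k - 5)*(k - 3)*(k - 3)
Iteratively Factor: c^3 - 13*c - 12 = (c + 3)*(c^2 - 3*c - 4) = (c + 1)*(c + 3)*(c - 4)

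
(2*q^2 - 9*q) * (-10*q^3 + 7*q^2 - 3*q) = -20*q^5 + 104*q^4 - 69*q^3 + 27*q^2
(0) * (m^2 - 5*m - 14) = 0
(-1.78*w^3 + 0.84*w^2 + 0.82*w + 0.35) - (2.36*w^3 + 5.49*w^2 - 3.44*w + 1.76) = -4.14*w^3 - 4.65*w^2 + 4.26*w - 1.41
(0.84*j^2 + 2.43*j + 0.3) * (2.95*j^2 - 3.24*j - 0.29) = 2.478*j^4 + 4.4469*j^3 - 7.2318*j^2 - 1.6767*j - 0.087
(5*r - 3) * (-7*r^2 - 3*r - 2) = -35*r^3 + 6*r^2 - r + 6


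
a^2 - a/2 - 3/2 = (a - 3/2)*(a + 1)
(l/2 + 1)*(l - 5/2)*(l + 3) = l^3/2 + 5*l^2/4 - 13*l/4 - 15/2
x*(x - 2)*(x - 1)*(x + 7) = x^4 + 4*x^3 - 19*x^2 + 14*x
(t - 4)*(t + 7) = t^2 + 3*t - 28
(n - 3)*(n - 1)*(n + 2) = n^3 - 2*n^2 - 5*n + 6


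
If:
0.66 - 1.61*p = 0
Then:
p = 0.41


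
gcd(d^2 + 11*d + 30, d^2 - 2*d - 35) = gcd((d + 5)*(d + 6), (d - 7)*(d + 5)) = d + 5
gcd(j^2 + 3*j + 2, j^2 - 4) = j + 2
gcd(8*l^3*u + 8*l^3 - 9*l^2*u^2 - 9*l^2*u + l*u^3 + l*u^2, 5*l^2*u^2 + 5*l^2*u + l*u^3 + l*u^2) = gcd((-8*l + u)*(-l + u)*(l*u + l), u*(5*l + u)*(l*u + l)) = l*u + l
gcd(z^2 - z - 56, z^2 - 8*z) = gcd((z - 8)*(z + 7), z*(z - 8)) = z - 8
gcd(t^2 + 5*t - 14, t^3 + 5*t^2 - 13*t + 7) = t + 7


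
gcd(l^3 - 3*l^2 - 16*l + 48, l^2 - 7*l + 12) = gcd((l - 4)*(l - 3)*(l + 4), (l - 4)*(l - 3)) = l^2 - 7*l + 12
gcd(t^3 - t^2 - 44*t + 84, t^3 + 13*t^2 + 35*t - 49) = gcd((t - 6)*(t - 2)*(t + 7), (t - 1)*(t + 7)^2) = t + 7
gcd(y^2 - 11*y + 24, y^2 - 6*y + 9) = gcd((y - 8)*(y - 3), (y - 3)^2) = y - 3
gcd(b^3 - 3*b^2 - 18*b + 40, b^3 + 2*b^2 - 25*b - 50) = b - 5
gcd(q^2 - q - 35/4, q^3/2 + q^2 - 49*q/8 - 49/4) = q - 7/2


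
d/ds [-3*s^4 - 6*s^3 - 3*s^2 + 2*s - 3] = -12*s^3 - 18*s^2 - 6*s + 2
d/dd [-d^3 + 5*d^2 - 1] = d*(10 - 3*d)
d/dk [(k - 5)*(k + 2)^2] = (k + 2)*(3*k - 8)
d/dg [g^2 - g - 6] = 2*g - 1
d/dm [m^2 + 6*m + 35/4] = 2*m + 6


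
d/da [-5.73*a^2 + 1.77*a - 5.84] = 1.77 - 11.46*a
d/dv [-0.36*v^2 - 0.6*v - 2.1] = -0.72*v - 0.6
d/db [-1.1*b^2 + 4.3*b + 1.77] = 4.3 - 2.2*b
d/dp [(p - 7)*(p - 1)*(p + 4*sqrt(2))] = 3*p^2 - 16*p + 8*sqrt(2)*p - 32*sqrt(2) + 7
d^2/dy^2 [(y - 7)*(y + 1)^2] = 6*y - 10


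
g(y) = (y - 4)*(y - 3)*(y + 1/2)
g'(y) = (y - 4)*(y - 3) + (y - 4)*(y + 1/2) + (y - 3)*(y + 1/2) = 3*y^2 - 13*y + 17/2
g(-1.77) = -34.95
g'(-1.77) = 40.91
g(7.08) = 95.25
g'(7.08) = 66.84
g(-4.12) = -209.29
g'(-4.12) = 112.98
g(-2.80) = -90.71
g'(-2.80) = 68.42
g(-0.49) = 0.16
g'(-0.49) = 15.59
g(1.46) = 7.67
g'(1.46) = -4.09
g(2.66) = 1.44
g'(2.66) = -4.85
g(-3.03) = -107.25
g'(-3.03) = 75.43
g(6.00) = 39.00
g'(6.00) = 38.50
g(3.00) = 0.00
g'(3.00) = -3.50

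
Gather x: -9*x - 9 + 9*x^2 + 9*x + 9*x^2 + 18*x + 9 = 18*x^2 + 18*x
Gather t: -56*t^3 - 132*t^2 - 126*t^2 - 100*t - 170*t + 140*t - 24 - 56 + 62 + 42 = -56*t^3 - 258*t^2 - 130*t + 24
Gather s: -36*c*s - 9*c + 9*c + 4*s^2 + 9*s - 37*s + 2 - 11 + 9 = 4*s^2 + s*(-36*c - 28)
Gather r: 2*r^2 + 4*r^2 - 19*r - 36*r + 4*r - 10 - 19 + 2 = 6*r^2 - 51*r - 27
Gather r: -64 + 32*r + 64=32*r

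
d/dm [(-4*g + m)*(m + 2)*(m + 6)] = -8*g*m - 32*g + 3*m^2 + 16*m + 12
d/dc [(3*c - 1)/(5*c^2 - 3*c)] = (-15*c^2 + 10*c - 3)/(c^2*(25*c^2 - 30*c + 9))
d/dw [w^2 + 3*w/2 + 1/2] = 2*w + 3/2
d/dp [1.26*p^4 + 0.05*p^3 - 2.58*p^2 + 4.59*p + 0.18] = 5.04*p^3 + 0.15*p^2 - 5.16*p + 4.59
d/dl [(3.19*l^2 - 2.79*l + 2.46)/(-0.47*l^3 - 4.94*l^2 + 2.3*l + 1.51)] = (1.4993*l^4 - 2.6226*l^3 - 2.977*l^2 + 33.9386*l - 9.8709)/(0.2209*l^6 + 4.6436*l^5 + 22.2416*l^4 - 24.1434*l^3 - 9.6288*l^2 + 6.946*l + 2.2801)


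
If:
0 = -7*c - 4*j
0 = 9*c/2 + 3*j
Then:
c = 0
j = 0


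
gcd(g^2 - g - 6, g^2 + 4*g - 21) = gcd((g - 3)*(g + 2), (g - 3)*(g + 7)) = g - 3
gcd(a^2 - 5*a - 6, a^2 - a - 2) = a + 1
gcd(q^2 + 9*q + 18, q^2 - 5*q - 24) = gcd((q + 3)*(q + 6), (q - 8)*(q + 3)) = q + 3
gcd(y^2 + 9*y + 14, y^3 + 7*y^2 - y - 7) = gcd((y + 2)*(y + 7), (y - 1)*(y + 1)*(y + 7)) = y + 7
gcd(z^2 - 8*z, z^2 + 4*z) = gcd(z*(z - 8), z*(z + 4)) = z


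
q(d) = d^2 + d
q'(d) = 2*d + 1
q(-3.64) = 9.61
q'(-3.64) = -6.28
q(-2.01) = 2.03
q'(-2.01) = -3.02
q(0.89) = 1.68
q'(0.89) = 2.78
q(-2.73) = 4.72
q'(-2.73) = -4.46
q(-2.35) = 3.17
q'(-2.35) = -3.70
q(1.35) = 3.17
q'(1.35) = 3.70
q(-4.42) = 15.12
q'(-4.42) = -7.84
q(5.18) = 32.01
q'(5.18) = 11.36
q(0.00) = 0.00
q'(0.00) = 1.00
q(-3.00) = 6.00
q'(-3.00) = -5.00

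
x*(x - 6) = x^2 - 6*x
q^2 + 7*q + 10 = (q + 2)*(q + 5)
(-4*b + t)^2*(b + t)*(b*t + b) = 16*b^4*t + 16*b^4 + 8*b^3*t^2 + 8*b^3*t - 7*b^2*t^3 - 7*b^2*t^2 + b*t^4 + b*t^3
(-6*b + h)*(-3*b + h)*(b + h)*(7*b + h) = 126*b^4 + 81*b^3*h - 47*b^2*h^2 - b*h^3 + h^4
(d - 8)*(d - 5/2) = d^2 - 21*d/2 + 20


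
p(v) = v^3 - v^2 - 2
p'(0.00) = 0.00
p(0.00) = -2.00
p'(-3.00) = 33.00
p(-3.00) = -38.00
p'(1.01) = 1.04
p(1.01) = -1.99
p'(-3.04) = 33.80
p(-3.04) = -39.34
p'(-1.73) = 12.44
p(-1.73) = -10.17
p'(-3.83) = 51.67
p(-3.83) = -72.85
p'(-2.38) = 21.75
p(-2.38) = -21.15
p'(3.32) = 26.43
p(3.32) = 23.57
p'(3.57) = 31.09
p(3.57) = 30.75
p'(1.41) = 3.14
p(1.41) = -1.18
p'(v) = 3*v^2 - 2*v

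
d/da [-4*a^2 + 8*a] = 8 - 8*a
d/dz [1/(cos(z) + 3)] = sin(z)/(cos(z) + 3)^2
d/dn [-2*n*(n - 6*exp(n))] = 12*n*exp(n) - 4*n + 12*exp(n)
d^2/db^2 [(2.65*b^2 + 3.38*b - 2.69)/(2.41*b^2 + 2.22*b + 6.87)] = (10.906696*b^3 - 356.994264*b^2 - 422.122104*b + 209.60436)/(13.997521*b^6 + 38.681946*b^5 + 155.337273*b^4 + 231.476292*b^3 + 442.807911*b^2 + 314.331354*b + 324.242703)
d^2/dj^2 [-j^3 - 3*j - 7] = -6*j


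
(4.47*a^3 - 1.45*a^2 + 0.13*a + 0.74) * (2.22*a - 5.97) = 9.9234*a^4 - 29.9049*a^3 + 8.9451*a^2 + 0.8667*a - 4.4178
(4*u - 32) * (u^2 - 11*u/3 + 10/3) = 4*u^3 - 140*u^2/3 + 392*u/3 - 320/3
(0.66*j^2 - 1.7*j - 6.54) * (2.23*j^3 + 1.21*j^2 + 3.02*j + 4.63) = 1.4718*j^5 - 2.9924*j^4 - 14.648*j^3 - 9.9916*j^2 - 27.6218*j - 30.2802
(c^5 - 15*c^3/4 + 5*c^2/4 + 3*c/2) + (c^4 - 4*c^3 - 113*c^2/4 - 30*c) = c^5 + c^4 - 31*c^3/4 - 27*c^2 - 57*c/2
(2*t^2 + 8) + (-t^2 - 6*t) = t^2 - 6*t + 8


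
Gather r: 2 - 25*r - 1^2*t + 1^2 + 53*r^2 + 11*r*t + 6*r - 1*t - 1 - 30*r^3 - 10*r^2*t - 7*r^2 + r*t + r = -30*r^3 + r^2*(46 - 10*t) + r*(12*t - 18) - 2*t + 2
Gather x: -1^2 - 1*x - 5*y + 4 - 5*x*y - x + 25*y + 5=x*(-5*y - 2) + 20*y + 8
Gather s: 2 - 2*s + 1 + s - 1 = 2 - s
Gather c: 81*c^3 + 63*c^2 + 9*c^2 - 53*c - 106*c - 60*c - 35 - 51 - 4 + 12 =81*c^3 + 72*c^2 - 219*c - 78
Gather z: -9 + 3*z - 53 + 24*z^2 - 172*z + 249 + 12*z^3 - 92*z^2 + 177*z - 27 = 12*z^3 - 68*z^2 + 8*z + 160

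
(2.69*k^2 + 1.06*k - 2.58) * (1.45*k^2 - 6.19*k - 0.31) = 3.9005*k^4 - 15.1141*k^3 - 11.1363*k^2 + 15.6416*k + 0.7998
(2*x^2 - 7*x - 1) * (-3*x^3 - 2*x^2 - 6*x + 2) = -6*x^5 + 17*x^4 + 5*x^3 + 48*x^2 - 8*x - 2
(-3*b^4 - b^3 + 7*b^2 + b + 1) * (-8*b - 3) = 24*b^5 + 17*b^4 - 53*b^3 - 29*b^2 - 11*b - 3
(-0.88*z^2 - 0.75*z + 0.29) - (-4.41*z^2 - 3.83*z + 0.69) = 3.53*z^2 + 3.08*z - 0.4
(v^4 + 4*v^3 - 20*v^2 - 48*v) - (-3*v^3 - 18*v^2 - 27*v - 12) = v^4 + 7*v^3 - 2*v^2 - 21*v + 12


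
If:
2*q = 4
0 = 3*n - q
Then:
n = 2/3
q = 2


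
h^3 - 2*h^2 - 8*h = h*(h - 4)*(h + 2)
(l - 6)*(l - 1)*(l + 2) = l^3 - 5*l^2 - 8*l + 12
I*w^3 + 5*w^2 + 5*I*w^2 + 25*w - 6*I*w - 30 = (w + 6)*(w - 5*I)*(I*w - I)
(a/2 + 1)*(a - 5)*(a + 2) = a^3/2 - a^2/2 - 8*a - 10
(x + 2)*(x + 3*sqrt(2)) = x^2 + 2*x + 3*sqrt(2)*x + 6*sqrt(2)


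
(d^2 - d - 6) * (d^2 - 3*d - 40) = d^4 - 4*d^3 - 43*d^2 + 58*d + 240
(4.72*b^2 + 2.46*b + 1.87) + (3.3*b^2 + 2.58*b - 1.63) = 8.02*b^2 + 5.04*b + 0.24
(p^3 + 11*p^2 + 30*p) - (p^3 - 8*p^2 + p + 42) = 19*p^2 + 29*p - 42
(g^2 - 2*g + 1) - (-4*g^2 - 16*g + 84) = 5*g^2 + 14*g - 83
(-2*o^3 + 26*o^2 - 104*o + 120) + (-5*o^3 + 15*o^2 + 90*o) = -7*o^3 + 41*o^2 - 14*o + 120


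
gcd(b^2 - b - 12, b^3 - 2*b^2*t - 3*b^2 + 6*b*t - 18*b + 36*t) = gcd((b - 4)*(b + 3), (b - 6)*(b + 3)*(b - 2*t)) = b + 3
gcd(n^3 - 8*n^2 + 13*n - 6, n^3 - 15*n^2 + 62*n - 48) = n^2 - 7*n + 6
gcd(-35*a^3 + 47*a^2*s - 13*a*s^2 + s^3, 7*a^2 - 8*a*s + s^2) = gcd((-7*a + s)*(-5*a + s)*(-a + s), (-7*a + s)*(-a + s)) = 7*a^2 - 8*a*s + s^2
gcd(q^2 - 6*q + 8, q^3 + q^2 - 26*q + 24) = q - 4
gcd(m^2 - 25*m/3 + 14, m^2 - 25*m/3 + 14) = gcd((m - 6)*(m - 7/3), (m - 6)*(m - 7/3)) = m^2 - 25*m/3 + 14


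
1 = 1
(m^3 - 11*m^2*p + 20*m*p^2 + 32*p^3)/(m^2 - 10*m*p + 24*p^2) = (-m^2 + 7*m*p + 8*p^2)/(-m + 6*p)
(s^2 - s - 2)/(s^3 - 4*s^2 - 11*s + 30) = (s + 1)/(s^2 - 2*s - 15)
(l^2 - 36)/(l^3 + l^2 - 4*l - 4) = (l^2 - 36)/(l^3 + l^2 - 4*l - 4)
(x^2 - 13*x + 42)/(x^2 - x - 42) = (x - 6)/(x + 6)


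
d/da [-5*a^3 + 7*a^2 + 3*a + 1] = -15*a^2 + 14*a + 3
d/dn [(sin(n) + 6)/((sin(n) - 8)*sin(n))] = (-cos(n) - 12/tan(n) + 48*cos(n)/sin(n)^2)/(sin(n) - 8)^2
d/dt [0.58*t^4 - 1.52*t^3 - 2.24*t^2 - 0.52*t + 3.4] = 2.32*t^3 - 4.56*t^2 - 4.48*t - 0.52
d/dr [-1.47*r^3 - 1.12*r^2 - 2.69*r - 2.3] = -4.41*r^2 - 2.24*r - 2.69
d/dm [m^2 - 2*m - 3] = 2*m - 2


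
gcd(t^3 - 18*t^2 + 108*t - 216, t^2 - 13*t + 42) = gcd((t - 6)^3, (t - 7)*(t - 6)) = t - 6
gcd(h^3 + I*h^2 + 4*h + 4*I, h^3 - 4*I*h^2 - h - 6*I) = h^2 - I*h + 2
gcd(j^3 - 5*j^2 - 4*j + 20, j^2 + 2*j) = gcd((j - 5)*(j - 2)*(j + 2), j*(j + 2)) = j + 2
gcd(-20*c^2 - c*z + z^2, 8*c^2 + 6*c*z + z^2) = 4*c + z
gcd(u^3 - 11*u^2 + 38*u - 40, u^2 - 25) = u - 5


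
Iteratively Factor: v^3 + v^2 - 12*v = (v)*(v^2 + v - 12) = v*(v - 3)*(v + 4)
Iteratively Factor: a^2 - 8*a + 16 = (a - 4)*(a - 4)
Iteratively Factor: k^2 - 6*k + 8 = (k - 2)*(k - 4)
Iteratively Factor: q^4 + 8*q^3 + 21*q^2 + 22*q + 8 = (q + 4)*(q^3 + 4*q^2 + 5*q + 2) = (q + 1)*(q + 4)*(q^2 + 3*q + 2) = (q + 1)^2*(q + 4)*(q + 2)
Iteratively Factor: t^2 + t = (t + 1)*(t)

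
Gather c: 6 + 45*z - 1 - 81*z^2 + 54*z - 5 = -81*z^2 + 99*z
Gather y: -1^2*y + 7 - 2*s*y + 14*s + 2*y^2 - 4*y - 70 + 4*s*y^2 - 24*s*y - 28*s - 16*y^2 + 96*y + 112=-14*s + y^2*(4*s - 14) + y*(91 - 26*s) + 49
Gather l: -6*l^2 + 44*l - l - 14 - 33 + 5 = -6*l^2 + 43*l - 42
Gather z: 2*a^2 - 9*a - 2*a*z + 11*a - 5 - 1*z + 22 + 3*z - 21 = 2*a^2 + 2*a + z*(2 - 2*a) - 4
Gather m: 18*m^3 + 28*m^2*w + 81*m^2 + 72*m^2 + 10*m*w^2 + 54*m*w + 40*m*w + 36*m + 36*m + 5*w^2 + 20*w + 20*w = 18*m^3 + m^2*(28*w + 153) + m*(10*w^2 + 94*w + 72) + 5*w^2 + 40*w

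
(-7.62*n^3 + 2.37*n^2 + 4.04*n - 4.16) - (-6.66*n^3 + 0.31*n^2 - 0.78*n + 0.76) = -0.96*n^3 + 2.06*n^2 + 4.82*n - 4.92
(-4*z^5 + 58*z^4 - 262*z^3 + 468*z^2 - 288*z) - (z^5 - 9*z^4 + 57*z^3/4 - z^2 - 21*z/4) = -5*z^5 + 67*z^4 - 1105*z^3/4 + 469*z^2 - 1131*z/4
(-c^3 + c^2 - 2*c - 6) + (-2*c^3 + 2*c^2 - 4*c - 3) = -3*c^3 + 3*c^2 - 6*c - 9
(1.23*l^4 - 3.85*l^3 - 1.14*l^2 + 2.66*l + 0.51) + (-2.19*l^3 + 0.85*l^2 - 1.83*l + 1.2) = 1.23*l^4 - 6.04*l^3 - 0.29*l^2 + 0.83*l + 1.71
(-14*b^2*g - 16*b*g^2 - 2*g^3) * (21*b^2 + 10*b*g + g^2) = -294*b^4*g - 476*b^3*g^2 - 216*b^2*g^3 - 36*b*g^4 - 2*g^5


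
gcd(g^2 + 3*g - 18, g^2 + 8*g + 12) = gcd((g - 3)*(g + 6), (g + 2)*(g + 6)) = g + 6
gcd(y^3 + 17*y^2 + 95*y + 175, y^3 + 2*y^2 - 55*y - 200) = y^2 + 10*y + 25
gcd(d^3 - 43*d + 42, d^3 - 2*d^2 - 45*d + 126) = d^2 + d - 42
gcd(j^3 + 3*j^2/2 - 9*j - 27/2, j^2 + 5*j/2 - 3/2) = j + 3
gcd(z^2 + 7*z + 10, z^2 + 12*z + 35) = z + 5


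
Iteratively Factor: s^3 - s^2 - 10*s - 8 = (s + 2)*(s^2 - 3*s - 4) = (s - 4)*(s + 2)*(s + 1)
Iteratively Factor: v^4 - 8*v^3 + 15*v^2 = (v - 5)*(v^3 - 3*v^2) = v*(v - 5)*(v^2 - 3*v) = v*(v - 5)*(v - 3)*(v)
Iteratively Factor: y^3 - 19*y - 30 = (y + 3)*(y^2 - 3*y - 10) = (y + 2)*(y + 3)*(y - 5)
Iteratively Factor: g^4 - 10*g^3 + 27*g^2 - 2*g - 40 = (g + 1)*(g^3 - 11*g^2 + 38*g - 40) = (g - 4)*(g + 1)*(g^2 - 7*g + 10) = (g - 5)*(g - 4)*(g + 1)*(g - 2)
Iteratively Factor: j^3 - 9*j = (j - 3)*(j^2 + 3*j) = (j - 3)*(j + 3)*(j)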